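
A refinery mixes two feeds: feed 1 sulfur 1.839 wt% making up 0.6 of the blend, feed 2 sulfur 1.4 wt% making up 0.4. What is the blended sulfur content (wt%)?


Linear sulfur blending: S_blend = x1*S1 + x2*S2
Contribution 1: 0.6 * 1.839 = 1.1034 wt%
Contribution 2: 0.4 * 1.4 = 0.56 wt%
S_blend = 1.1034 + 0.56 = 1.6634

1.6634 wt%


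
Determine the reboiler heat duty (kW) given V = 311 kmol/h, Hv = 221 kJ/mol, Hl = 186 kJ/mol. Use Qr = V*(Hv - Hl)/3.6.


Qr = 311 * (221 - 186) / 3.6 = 311 * 35 / 3.6 = 3024

3024 kW


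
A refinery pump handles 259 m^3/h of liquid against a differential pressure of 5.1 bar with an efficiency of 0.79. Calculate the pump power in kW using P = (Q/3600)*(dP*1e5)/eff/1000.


Q = 259 / 3600 = 0.0719444 m^3/s
P = 0.0719444 * (5.1 * 1e5) / 0.79 / 1000 = 46.45

46.45 kW


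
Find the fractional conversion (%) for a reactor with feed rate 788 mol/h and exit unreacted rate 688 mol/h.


X = (F_in - F_out) / F_in * 100
Moles reacted = 788 - 688 = 100
X = 100 / 788 * 100
= 0.1269 * 100
= 12.69 %

12.69 %


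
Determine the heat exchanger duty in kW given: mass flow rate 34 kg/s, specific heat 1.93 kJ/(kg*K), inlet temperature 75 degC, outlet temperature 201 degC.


Q = m_dot * cp * delta_T
delta_T = 201 - 75 = 126 K
Q = 34 * 1.93 * 126
= 65.62 * 126
= 8268.12 kW

8268.12 kW


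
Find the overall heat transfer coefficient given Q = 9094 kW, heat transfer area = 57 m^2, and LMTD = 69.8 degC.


From Q = U*A*LMTD, U = Q / (A * LMTD)
U = 9094 / (57 * 69.8) = 9094 / 3978.6 = 2.286

2.286 kW/(m^2*K)


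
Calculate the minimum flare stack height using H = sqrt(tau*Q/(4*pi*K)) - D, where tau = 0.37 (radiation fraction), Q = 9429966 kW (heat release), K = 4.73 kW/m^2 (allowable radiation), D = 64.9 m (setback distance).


tau*Q/(4*pi*K) = 0.37 * 9429966 / (4 * pi * 4.73) = 58700.4
sqrt(58700.4) = 242.282
H = 242.282 - 64.9 = 177.4

177.4 m


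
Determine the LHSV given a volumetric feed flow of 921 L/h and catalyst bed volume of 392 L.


LHSV = volumetric feed rate / catalyst volume
= 921 L/h / 392 L
= 2.349 h^-1

2.349 h^-1


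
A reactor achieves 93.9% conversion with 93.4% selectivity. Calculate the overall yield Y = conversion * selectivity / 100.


Overall yield = conversion (%) * selectivity (%) / 100
Conversion = 93.9%, Selectivity = 93.4%
Y = 93.9 * 93.4 / 100
= 87.7026 %

87.7026 %


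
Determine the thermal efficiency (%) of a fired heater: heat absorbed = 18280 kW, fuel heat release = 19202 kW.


Furnace efficiency = Q_absorbed / Q_fuel * 100
= 18280 / 19202 * 100 = 95.20

95.20 %


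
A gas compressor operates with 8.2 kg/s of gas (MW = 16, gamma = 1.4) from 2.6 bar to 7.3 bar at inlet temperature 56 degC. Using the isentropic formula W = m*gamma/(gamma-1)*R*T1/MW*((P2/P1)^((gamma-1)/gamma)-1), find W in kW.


Isentropic work: W = m*(gamma/(gamma-1))*(R*T1/MW)*((P2/P1)^((gamma-1)/gamma) - 1)
T1 = 56 + 273.15 = 329.15 K
Pressure ratio = 7.3 / 2.6 = 2.80769
Exponent = (1.4 - 1)/1.4 = 0.285714
(P2/P1)^exp - 1 = 2.80769^0.285714 - 1 = 0.343073
W = 8.2 * 1.4 / 0.4 * 8.314 * 329.15 / 16 * 0.343073 = 1684

1684 kW


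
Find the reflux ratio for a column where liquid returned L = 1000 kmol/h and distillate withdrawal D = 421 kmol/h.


Reflux ratio definition: R = L / D (liquid returned / distillate withdrawn)
L = 1000 kmol/h, D = 421 kmol/h
R = 1000 / 421 = 2.375

2.375


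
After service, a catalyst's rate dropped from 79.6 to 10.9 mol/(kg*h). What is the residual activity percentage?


Activity (%) = (rate_used / rate_fresh) * 100
rate_used = 10.9, rate_fresh = 79.6
= (10.9 / 79.6) * 100
= 0.1369 * 100 = 13.69

13.69 %


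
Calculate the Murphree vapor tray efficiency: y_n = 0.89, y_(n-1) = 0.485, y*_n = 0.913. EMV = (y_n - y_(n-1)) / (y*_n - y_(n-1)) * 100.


Murphree vapor efficiency: EMV = (y_n - y_(n-1)) / (y*_n - y_(n-1)) * 100
EMV = (0.89 - 0.485) / (0.913 - 0.485) * 100 = 0.405 / 0.428 * 100 = 94.63

94.63 %


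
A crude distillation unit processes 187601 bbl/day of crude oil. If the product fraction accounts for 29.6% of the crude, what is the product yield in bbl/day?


Crude throughput = 187601 bbl/day
Fraction yield = 29.6%
yield = throughput * fraction / 100
yield = 187601 * 29.6 / 100 = 55529.896

55529.896 bbl/day


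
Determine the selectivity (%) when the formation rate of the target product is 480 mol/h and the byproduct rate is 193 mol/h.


Selectivity = desired / (desired + undesired) * 100
Total products = 480 + 193 = 673 mol/h
S = 480 / 673 * 100
= 0.7132 * 100
= 71.32 %

71.32 %


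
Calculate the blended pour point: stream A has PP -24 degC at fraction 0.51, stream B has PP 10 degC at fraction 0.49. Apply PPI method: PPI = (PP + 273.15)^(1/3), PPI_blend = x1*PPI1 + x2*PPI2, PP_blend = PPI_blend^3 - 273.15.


PPI_1 = (-24 + 273.15)^(1/3) = 6.292458
PPI_2 = (10 + 273.15)^(1/3) = 6.566574
PPI_blend = 0.51 * 6.292458 + 0.49 * 6.566574 = 6.426775
PP_blend = 6.426775^3 - 273.15 = 265.4479 - 273.15 = -7.7

-7.7 degC


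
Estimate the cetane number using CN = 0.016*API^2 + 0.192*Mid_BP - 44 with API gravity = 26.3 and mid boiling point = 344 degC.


CN = 0.016 * 26.3^2 + 0.192 * 344 - 44
CN = 11.06704 + 66.048 - 44 = 33.11504

33.11504


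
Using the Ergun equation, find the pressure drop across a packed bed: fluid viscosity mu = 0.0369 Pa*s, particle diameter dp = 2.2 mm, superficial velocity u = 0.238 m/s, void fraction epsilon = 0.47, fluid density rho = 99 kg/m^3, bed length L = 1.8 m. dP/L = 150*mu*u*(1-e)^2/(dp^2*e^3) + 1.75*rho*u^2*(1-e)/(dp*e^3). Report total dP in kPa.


dp = 2.2 mm = 0.0022 m
Viscous term = 150*0.0369*0.238*(1-0.47)^2 / (0.0022^2*0.47^3) = 736389
Inertial term = 1.75*99*0.238^2*(1-0.47) / (0.0022*0.47^3) = 22771.2
dP/L = 736389 + 22771.2 = 759160 Pa/m
dP = 759160 * 1.8 / 1000 = 1366 kPa

1366 kPa


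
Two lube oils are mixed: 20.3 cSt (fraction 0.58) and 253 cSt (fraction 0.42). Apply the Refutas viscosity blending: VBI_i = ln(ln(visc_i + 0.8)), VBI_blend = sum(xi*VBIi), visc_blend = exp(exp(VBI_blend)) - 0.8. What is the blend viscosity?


Refutas method: VBN_i = 14.534*ln(ln(visc_i + 0.8)) + 10.975, blended linearly by mass fraction; since VBN is linear in VBI_i = ln(ln(visc_i + 0.8)) and the fractions sum to 1, blend VBI directly: visc = exp(exp(VBI_blend)) - 0.8
VBI_1 = ln(ln(20.3 + 0.8)) = 1.1149
VBI_2 = ln(ln(253 + 0.8)) = 1.71137
VBI_blend = 0.58 * 1.1149 + 0.42 * 1.71137 = 1.36542
visc_blend = exp(exp(1.36542)) - 0.8 = 49.47

49.47 cSt


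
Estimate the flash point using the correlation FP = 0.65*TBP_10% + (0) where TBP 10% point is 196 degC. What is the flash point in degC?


FP = 0.65 * 196 + (0) = 127.4

127.4 degC


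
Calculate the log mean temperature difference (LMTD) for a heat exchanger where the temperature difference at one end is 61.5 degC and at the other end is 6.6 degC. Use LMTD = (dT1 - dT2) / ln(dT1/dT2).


LMTD = (dT1 - dT2) / ln(dT1/dT2)
= (61.5 - 6.6) / ln(61.5 / 6.6) = 54.9 / 2.23197 = 24.60

24.60 degC


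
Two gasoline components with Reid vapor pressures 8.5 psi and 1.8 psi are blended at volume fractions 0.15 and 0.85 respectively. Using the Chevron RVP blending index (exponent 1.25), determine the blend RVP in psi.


Chevron index: RVP_blend = (sum xi*RVPi^1.25)^(1/1.25)
RVP^1.25 terms: 0.15 * 8.5^1.25 + 0.85 * 1.8^1.25 = 3.94922
RVP_blend = 3.94922^(1/1.25) = 3.001

3.001 psi


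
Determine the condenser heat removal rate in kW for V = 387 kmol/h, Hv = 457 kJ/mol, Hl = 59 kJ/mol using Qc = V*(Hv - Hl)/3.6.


Qc = 387 * (457 - 59) / 3.6 = 387 * 398 / 3.6 = 42780

42780 kW


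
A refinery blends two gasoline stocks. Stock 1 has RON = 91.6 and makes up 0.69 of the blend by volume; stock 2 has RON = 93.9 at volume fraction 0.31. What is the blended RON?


Linear blending: RON_blend = sum(vi * RONi)
Contribution 1: 0.69 * 91.6 = 63.204
Contribution 2: 0.31 * 93.9 = 29.109
RON_blend = 63.204 + 29.109 = 92.313

92.313


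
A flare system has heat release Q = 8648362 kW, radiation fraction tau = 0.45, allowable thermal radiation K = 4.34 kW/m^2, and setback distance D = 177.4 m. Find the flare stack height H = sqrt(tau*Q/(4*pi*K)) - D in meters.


tau*Q/(4*pi*K) = 0.45 * 8648362 / (4 * pi * 4.34) = 71358.7
sqrt(71358.7) = 267.13
H = 267.13 - 177.4 = 89.73

89.73 m


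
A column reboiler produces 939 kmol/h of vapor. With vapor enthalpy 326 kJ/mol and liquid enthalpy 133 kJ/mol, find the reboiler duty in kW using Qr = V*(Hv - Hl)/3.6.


Qr = 939 * (326 - 133) / 3.6 = 939 * 193 / 3.6 = 50340

50340 kW


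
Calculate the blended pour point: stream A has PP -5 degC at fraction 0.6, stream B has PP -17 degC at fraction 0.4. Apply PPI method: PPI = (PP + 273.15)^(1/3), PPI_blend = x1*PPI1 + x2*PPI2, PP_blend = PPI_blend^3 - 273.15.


PPI_1 = (-5 + 273.15)^(1/3) = 6.448508
PPI_2 = (-17 + 273.15)^(1/3) = 6.350844
PPI_blend = 0.6 * 6.448508 + 0.4 * 6.350844 = 6.409442
PP_blend = 6.409442^3 - 273.15 = 263.3059 - 273.15 = -9.84

-9.84 degC


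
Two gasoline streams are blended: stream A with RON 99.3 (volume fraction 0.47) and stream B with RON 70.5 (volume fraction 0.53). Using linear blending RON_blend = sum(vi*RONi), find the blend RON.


Linear blending: RON_blend = sum(vi * RONi)
Contribution 1: 0.47 * 99.3 = 46.671
Contribution 2: 0.53 * 70.5 = 37.365
RON_blend = 46.671 + 37.365 = 84.036

84.036


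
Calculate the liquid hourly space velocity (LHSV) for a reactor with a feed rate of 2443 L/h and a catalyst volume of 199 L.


LHSV = volumetric feed rate / catalyst volume
= 2443 L/h / 199 L
= 12.28 h^-1

12.28 h^-1


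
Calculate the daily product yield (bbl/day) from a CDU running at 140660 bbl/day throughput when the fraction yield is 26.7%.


Crude throughput = 140660 bbl/day
Fraction yield = 26.7%
yield = throughput * fraction / 100
yield = 140660 * 26.7 / 100 = 37556.22

37556.22 bbl/day


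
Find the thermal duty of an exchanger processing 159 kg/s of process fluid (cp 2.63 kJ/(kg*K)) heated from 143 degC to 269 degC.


Q = m_dot * cp * delta_T
delta_T = 269 - 143 = 126 K
Q = 159 * 2.63 * 126
= 418.17 * 126
= 52689.42 kW

52689.42 kW


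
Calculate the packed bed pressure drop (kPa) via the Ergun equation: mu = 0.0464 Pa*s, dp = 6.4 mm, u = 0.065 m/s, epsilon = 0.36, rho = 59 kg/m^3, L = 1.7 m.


dp = 6.4 mm = 0.0064 m
Viscous term = 150*0.0464*0.065*(1-0.36)^2 / (0.0064^2*0.36^3) = 96965
Inertial term = 1.75*59*0.065^2*(1-0.36) / (0.0064*0.36^3) = 934.995
dP/L = 96965 + 934.995 = 97900 Pa/m
dP = 97900 * 1.7 / 1000 = 166.4 kPa

166.4 kPa


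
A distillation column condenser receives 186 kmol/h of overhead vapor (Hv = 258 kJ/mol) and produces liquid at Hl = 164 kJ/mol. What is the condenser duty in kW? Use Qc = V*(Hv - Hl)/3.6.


Qc = 186 * (258 - 164) / 3.6 = 186 * 94 / 3.6 = 4857

4857 kW


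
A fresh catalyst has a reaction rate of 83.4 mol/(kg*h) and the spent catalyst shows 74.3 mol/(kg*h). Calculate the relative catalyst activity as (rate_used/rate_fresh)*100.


Activity (%) = (rate_used / rate_fresh) * 100
rate_used = 74.3, rate_fresh = 83.4
= (74.3 / 83.4) * 100
= 0.8909 * 100 = 89.09

89.09 %


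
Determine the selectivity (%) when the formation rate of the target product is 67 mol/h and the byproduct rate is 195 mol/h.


Selectivity = desired / (desired + undesired) * 100
Total products = 67 + 195 = 262 mol/h
S = 67 / 262 * 100
= 0.2557 * 100
= 25.57 %

25.57 %


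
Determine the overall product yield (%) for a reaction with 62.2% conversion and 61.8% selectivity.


Overall yield = conversion (%) * selectivity (%) / 100
Conversion = 62.2%, Selectivity = 61.8%
Y = 62.2 * 61.8 / 100
= 38.4396 %

38.4396 %


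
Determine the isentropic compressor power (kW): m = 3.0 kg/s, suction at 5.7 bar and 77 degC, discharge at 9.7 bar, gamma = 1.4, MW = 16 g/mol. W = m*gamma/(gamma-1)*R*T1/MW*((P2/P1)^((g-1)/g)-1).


Isentropic work: W = m*(gamma/(gamma-1))*(R*T1/MW)*((P2/P1)^((gamma-1)/gamma) - 1)
T1 = 77 + 273.15 = 350.15 K
Pressure ratio = 9.7 / 5.7 = 1.70175
Exponent = (1.4 - 1)/1.4 = 0.285714
(P2/P1)^exp - 1 = 1.70175^0.285714 - 1 = 0.164046
W = 3.0 * 1.4 / 0.4 * 8.314 * 350.15 / 16 * 0.164046 = 313.4

313.4 kW


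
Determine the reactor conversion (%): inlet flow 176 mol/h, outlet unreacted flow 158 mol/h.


X = (F_in - F_out) / F_in * 100
Moles reacted = 176 - 158 = 18
X = 18 / 176 * 100
= 0.1023 * 100
= 10.23 %

10.23 %


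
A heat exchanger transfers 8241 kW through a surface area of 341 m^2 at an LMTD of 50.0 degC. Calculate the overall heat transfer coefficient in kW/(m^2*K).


From Q = U*A*LMTD, U = Q / (A * LMTD)
U = 8241 / (341 * 50.0) = 8241 / 17050 = 0.4833

0.4833 kW/(m^2*K)


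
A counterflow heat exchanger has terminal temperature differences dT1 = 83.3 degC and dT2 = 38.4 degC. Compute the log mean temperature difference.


LMTD = (dT1 - dT2) / ln(dT1/dT2)
= (83.3 - 38.4) / ln(83.3 / 38.4) = 44.9 / 0.774391 = 57.98

57.98 degC


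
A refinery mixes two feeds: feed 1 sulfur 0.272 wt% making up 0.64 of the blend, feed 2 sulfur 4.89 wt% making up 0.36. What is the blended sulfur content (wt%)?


Linear sulfur blending: S_blend = x1*S1 + x2*S2
Contribution 1: 0.64 * 0.272 = 0.17408 wt%
Contribution 2: 0.36 * 4.89 = 1.7604 wt%
S_blend = 0.17408 + 1.7604 = 1.93448

1.93448 wt%


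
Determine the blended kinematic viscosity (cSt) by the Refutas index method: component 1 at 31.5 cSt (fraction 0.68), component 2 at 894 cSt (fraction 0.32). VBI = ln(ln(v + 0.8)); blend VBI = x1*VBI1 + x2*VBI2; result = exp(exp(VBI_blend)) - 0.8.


Refutas method: VBN_i = 14.534*ln(ln(visc_i + 0.8)) + 10.975, blended linearly by mass fraction; since VBN is linear in VBI_i = ln(ln(visc_i + 0.8)) and the fractions sum to 1, blend VBI directly: visc = exp(exp(VBI_blend)) - 0.8
VBI_1 = ln(ln(31.5 + 0.8)) = 1.24561
VBI_2 = ln(ln(894 + 0.8)) = 1.91642
VBI_blend = 0.68 * 1.24561 + 0.32 * 1.91642 = 1.46027
visc_blend = exp(exp(1.46027)) - 0.8 = 73.43

73.43 cSt


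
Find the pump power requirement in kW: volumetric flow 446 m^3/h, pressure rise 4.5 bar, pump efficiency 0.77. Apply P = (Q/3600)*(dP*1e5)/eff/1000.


Q = 446 / 3600 = 0.123889 m^3/s
P = 0.123889 * (4.5 * 1e5) / 0.77 / 1000 = 72.40

72.40 kW


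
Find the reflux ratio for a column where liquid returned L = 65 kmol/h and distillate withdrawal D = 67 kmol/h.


Reflux ratio definition: R = L / D (liquid returned / distillate withdrawn)
L = 65 kmol/h, D = 67 kmol/h
R = 65 / 67 = 0.9701

0.9701


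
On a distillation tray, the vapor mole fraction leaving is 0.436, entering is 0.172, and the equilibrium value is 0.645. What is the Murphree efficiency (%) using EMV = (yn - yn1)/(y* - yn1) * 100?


Murphree vapor efficiency: EMV = (y_n - y_(n-1)) / (y*_n - y_(n-1)) * 100
EMV = (0.436 - 0.172) / (0.645 - 0.172) * 100 = 0.264 / 0.473 * 100 = 55.81

55.81 %


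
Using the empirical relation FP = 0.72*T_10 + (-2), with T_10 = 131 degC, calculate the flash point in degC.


FP = 0.72 * 131 + (-2) = 92.32

92.32 degC


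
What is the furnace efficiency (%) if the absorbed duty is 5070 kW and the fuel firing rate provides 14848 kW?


Furnace efficiency = Q_absorbed / Q_fuel * 100
= 5070 / 14848 * 100 = 34.15

34.15 %


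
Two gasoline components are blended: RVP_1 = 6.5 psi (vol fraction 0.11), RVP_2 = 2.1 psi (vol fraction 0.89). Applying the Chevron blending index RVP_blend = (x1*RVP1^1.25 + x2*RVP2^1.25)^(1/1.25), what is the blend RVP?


Chevron index: RVP_blend = (sum xi*RVPi^1.25)^(1/1.25)
RVP^1.25 terms: 0.11 * 6.5^1.25 + 0.89 * 2.1^1.25 = 3.39156
RVP_blend = 3.39156^(1/1.25) = 2.657

2.657 psi


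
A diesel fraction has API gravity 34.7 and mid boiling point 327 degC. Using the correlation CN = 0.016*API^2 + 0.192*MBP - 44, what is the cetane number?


CN = 0.016 * 34.7^2 + 0.192 * 327 - 44
CN = 19.26544 + 62.784 - 44 = 38.04944

38.04944


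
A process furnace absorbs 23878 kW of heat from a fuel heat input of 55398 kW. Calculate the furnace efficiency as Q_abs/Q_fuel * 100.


Furnace efficiency = Q_absorbed / Q_fuel * 100
= 23878 / 55398 * 100 = 43.10

43.10 %


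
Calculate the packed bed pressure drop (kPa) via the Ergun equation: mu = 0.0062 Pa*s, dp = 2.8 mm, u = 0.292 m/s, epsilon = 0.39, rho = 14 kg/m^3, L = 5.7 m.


dp = 2.8 mm = 0.0028 m
Viscous term = 150*0.0062*0.292*(1-0.39)^2 / (0.0028^2*0.39^3) = 217278
Inertial term = 1.75*14*0.292^2*(1-0.39) / (0.0028*0.39^3) = 7672.02
dP/L = 217278 + 7672.02 = 224950 Pa/m
dP = 224950 * 5.7 / 1000 = 1282 kPa

1282 kPa


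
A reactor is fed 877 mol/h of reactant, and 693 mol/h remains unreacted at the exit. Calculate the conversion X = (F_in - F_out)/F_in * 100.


X = (F_in - F_out) / F_in * 100
Moles reacted = 877 - 693 = 184
X = 184 / 877 * 100
= 0.2098 * 100
= 20.98 %

20.98 %


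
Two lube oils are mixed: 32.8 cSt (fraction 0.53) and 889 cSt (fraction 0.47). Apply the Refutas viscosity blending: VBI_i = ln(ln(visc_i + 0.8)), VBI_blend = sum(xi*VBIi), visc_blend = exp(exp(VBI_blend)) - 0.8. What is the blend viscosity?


Refutas method: VBN_i = 14.534*ln(ln(visc_i + 0.8)) + 10.975, blended linearly by mass fraction; since VBN is linear in VBI_i = ln(ln(visc_i + 0.8)) and the fractions sum to 1, blend VBI directly: visc = exp(exp(VBI_blend)) - 0.8
VBI_1 = ln(ln(32.8 + 0.8)) = 1.2569
VBI_2 = ln(ln(889 + 0.8)) = 1.9156
VBI_blend = 0.53 * 1.2569 + 0.47 * 1.9156 = 1.56649
visc_blend = exp(exp(1.56649)) - 0.8 = 119.5

119.5 cSt


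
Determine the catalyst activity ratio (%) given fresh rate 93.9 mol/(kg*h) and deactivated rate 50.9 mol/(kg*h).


Activity (%) = (rate_used / rate_fresh) * 100
rate_used = 50.9, rate_fresh = 93.9
= (50.9 / 93.9) * 100
= 0.5421 * 100 = 54.21

54.21 %


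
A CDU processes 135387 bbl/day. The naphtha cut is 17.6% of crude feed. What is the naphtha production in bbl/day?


Crude throughput = 135387 bbl/day
Fraction yield = 17.6%
yield = throughput * fraction / 100
yield = 135387 * 17.6 / 100 = 23828.112

23828.112 bbl/day


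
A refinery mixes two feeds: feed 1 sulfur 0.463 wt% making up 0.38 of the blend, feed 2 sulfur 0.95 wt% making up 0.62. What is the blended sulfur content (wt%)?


Linear sulfur blending: S_blend = x1*S1 + x2*S2
Contribution 1: 0.38 * 0.463 = 0.17594 wt%
Contribution 2: 0.62 * 0.95 = 0.589 wt%
S_blend = 0.17594 + 0.589 = 0.76494

0.76494 wt%


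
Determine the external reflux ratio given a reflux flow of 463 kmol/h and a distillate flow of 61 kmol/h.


Reflux ratio definition: R = L / D (liquid returned / distillate withdrawn)
L = 463 kmol/h, D = 61 kmol/h
R = 463 / 61 = 7.590

7.590


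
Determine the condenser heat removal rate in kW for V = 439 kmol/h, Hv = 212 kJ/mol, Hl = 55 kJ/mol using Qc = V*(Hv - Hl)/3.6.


Qc = 439 * (212 - 55) / 3.6 = 439 * 157 / 3.6 = 19150

19150 kW


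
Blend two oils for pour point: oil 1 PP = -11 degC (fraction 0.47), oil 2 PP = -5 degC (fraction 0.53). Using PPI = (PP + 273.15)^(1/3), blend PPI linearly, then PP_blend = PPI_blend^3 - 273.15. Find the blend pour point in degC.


PPI_1 = (-11 + 273.15)^(1/3) = 6.400049
PPI_2 = (-5 + 273.15)^(1/3) = 6.448508
PPI_blend = 0.47 * 6.400049 + 0.53 * 6.448508 = 6.425732
PP_blend = 6.425732^3 - 273.15 = 265.3187 - 273.15 = -7.83

-7.83 degC


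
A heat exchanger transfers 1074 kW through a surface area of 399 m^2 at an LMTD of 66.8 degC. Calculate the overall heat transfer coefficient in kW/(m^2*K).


From Q = U*A*LMTD, U = Q / (A * LMTD)
U = 1074 / (399 * 66.8) = 1074 / 26653.2 = 0.04030

0.04030 kW/(m^2*K)


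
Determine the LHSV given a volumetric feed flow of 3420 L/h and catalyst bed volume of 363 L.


LHSV = volumetric feed rate / catalyst volume
= 3420 L/h / 363 L
= 9.421 h^-1

9.421 h^-1


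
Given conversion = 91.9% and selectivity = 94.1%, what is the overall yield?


Overall yield = conversion (%) * selectivity (%) / 100
Conversion = 91.9%, Selectivity = 94.1%
Y = 91.9 * 94.1 / 100
= 86.4779 %

86.4779 %


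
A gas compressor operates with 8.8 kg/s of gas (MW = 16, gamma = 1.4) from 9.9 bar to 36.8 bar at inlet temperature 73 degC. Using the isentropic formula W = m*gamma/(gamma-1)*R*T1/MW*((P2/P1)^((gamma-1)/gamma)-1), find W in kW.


Isentropic work: W = m*(gamma/(gamma-1))*(R*T1/MW)*((P2/P1)^((gamma-1)/gamma) - 1)
T1 = 73 + 273.15 = 346.15 K
Pressure ratio = 36.8 / 9.9 = 3.71717
Exponent = (1.4 - 1)/1.4 = 0.285714
(P2/P1)^exp - 1 = 3.71717^0.285714 - 1 = 0.455183
W = 8.8 * 1.4 / 0.4 * 8.314 * 346.15 / 16 * 0.455183 = 2522

2522 kW


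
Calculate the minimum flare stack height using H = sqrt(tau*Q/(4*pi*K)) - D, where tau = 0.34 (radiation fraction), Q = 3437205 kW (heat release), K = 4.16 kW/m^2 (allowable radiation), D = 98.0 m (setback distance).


tau*Q/(4*pi*K) = 0.34 * 3437205 / (4 * pi * 4.16) = 22355.3
sqrt(22355.3) = 149.517
H = 149.517 - 98.0 = 51.52

51.52 m


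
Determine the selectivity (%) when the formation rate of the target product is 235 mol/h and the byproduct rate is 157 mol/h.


Selectivity = desired / (desired + undesired) * 100
Total products = 235 + 157 = 392 mol/h
S = 235 / 392 * 100
= 0.5995 * 100
= 59.95 %

59.95 %


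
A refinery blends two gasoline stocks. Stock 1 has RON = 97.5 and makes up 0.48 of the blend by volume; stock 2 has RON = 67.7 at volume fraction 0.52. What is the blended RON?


Linear blending: RON_blend = sum(vi * RONi)
Contribution 1: 0.48 * 97.5 = 46.8
Contribution 2: 0.52 * 67.7 = 35.204
RON_blend = 46.8 + 35.204 = 82.004

82.004


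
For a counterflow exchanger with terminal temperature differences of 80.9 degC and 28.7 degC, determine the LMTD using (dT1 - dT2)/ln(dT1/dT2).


LMTD = (dT1 - dT2) / ln(dT1/dT2)
= (80.9 - 28.7) / ln(80.9 / 28.7) = 52.2 / 1.03632 = 50.37

50.37 degC


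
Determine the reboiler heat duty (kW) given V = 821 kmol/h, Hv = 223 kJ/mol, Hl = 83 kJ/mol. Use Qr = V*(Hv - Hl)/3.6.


Qr = 821 * (223 - 83) / 3.6 = 821 * 140 / 3.6 = 31930

31930 kW


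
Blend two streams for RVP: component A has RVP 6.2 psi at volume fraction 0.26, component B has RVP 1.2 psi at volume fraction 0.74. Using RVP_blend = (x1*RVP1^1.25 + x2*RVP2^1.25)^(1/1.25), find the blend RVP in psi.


Chevron index: RVP_blend = (sum xi*RVPi^1.25)^(1/1.25)
RVP^1.25 terms: 0.26 * 6.2^1.25 + 0.74 * 1.2^1.25 = 3.47309
RVP_blend = 3.47309^(1/1.25) = 2.708

2.708 psi


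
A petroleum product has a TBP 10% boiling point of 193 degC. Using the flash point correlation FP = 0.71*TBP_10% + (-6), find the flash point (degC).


FP = 0.71 * 193 + (-6) = 131.03

131.03 degC


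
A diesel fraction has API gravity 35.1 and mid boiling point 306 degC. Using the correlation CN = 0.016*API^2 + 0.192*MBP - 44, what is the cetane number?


CN = 0.016 * 35.1^2 + 0.192 * 306 - 44
CN = 19.71216 + 58.752 - 44 = 34.46416

34.46416


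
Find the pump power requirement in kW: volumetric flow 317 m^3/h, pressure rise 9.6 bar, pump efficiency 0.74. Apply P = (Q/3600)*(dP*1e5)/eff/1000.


Q = 317 / 3600 = 0.0880556 m^3/s
P = 0.0880556 * (9.6 * 1e5) / 0.74 / 1000 = 114.2

114.2 kW


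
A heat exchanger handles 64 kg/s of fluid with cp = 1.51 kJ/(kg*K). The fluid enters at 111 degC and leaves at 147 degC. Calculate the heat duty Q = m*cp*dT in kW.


Q = m_dot * cp * delta_T
delta_T = 147 - 111 = 36 K
Q = 64 * 1.51 * 36
= 96.64 * 36
= 3479.04 kW

3479.04 kW


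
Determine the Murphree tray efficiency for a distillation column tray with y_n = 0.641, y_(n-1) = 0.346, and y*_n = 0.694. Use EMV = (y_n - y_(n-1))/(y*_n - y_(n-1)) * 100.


Murphree vapor efficiency: EMV = (y_n - y_(n-1)) / (y*_n - y_(n-1)) * 100
EMV = (0.641 - 0.346) / (0.694 - 0.346) * 100 = 0.295 / 0.348 * 100 = 84.77

84.77 %


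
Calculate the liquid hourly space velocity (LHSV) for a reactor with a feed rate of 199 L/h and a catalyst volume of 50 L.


LHSV = volumetric feed rate / catalyst volume
= 199 L/h / 50 L
= 3.980 h^-1

3.980 h^-1


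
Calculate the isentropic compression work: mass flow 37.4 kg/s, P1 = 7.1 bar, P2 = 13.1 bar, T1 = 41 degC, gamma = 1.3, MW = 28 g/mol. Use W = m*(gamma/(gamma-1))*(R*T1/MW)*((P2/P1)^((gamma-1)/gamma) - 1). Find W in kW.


Isentropic work: W = m*(gamma/(gamma-1))*(R*T1/MW)*((P2/P1)^((gamma-1)/gamma) - 1)
T1 = 41 + 273.15 = 314.15 K
Pressure ratio = 13.1 / 7.1 = 1.84507
Exponent = (1.3 - 1)/1.3 = 0.230769
(P2/P1)^exp - 1 = 1.84507^0.230769 - 1 = 0.151828
W = 37.4 * 1.3 / 0.3 * 8.314 * 314.15 / 28 * 0.151828 = 2295

2295 kW


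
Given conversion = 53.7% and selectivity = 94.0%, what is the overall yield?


Overall yield = conversion (%) * selectivity (%) / 100
Conversion = 53.7%, Selectivity = 94.0%
Y = 53.7 * 94.0 / 100
= 50.478 %

50.478 %


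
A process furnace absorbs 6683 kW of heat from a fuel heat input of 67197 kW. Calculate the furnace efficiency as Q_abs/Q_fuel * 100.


Furnace efficiency = Q_absorbed / Q_fuel * 100
= 6683 / 67197 * 100 = 9.945

9.945 %


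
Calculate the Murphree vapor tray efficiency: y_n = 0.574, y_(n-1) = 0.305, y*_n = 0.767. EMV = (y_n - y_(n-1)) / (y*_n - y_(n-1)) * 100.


Murphree vapor efficiency: EMV = (y_n - y_(n-1)) / (y*_n - y_(n-1)) * 100
EMV = (0.574 - 0.305) / (0.767 - 0.305) * 100 = 0.269 / 0.462 * 100 = 58.23

58.23 %


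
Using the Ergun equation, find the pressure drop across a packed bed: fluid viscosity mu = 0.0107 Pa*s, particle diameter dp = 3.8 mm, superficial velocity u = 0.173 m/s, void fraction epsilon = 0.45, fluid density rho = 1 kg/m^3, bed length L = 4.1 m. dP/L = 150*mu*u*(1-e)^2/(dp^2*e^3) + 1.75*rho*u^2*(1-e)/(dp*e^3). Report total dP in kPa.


dp = 3.8 mm = 0.0038 m
Viscous term = 150*0.0107*0.173*(1-0.45)^2 / (0.0038^2*0.45^3) = 63832.5
Inertial term = 1.75*1*0.173^2*(1-0.45) / (0.0038*0.45^3) = 83.1901
dP/L = 63832.5 + 83.1901 = 63915.7 Pa/m
dP = 63915.7 * 4.1 / 1000 = 262.1 kPa

262.1 kPa


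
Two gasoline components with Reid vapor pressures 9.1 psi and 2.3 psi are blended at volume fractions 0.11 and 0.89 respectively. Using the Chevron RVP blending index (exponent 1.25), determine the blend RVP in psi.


Chevron index: RVP_blend = (sum xi*RVPi^1.25)^(1/1.25)
RVP^1.25 terms: 0.11 * 9.1^1.25 + 0.89 * 2.3^1.25 = 4.25945
RVP_blend = 4.25945^(1/1.25) = 3.188

3.188 psi


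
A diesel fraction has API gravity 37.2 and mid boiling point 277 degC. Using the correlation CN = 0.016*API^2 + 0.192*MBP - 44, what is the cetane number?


CN = 0.016 * 37.2^2 + 0.192 * 277 - 44
CN = 22.14144 + 53.184 - 44 = 31.32544

31.32544


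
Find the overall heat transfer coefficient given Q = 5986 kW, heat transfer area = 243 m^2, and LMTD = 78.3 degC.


From Q = U*A*LMTD, U = Q / (A * LMTD)
U = 5986 / (243 * 78.3) = 5986 / 19026.9 = 0.3146

0.3146 kW/(m^2*K)


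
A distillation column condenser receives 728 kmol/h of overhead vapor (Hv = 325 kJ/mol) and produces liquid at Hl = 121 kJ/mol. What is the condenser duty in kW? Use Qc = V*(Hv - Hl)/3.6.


Qc = 728 * (325 - 121) / 3.6 = 728 * 204 / 3.6 = 41250

41250 kW


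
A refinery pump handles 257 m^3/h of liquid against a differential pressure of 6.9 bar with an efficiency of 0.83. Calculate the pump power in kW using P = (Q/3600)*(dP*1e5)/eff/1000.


Q = 257 / 3600 = 0.0713889 m^3/s
P = 0.0713889 * (6.9 * 1e5) / 0.83 / 1000 = 59.35

59.35 kW


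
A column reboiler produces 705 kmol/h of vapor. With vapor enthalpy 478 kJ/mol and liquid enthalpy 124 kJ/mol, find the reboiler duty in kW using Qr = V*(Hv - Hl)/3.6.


Qr = 705 * (478 - 124) / 3.6 = 705 * 354 / 3.6 = 69320

69320 kW


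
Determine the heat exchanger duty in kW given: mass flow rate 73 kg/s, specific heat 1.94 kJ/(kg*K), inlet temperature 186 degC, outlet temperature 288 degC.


Q = m_dot * cp * delta_T
delta_T = 288 - 186 = 102 K
Q = 73 * 1.94 * 102
= 141.62 * 102
= 14445.24 kW

14445.24 kW


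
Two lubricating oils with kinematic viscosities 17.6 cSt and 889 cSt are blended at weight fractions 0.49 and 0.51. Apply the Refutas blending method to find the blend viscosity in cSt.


Refutas method: VBN_i = 14.534*ln(ln(visc_i + 0.8)) + 10.975, blended linearly by mass fraction; since VBN is linear in VBI_i = ln(ln(visc_i + 0.8)) and the fractions sum to 1, blend VBI directly: visc = exp(exp(VBI_blend)) - 0.8
VBI_1 = ln(ln(17.6 + 0.8)) = 1.06896
VBI_2 = ln(ln(889 + 0.8)) = 1.9156
VBI_blend = 0.49 * 1.06896 + 0.51 * 1.9156 = 1.50075
visc_blend = exp(exp(1.50075)) - 0.8 = 87.88

87.88 cSt


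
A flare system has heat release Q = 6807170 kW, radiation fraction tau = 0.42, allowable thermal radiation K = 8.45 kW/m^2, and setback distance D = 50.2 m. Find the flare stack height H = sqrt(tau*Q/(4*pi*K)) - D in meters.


tau*Q/(4*pi*K) = 0.42 * 6807170 / (4 * pi * 8.45) = 26924.6
sqrt(26924.6) = 164.087
H = 164.087 - 50.2 = 113.9

113.9 m


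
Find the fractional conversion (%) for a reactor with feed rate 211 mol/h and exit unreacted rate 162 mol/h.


X = (F_in - F_out) / F_in * 100
Moles reacted = 211 - 162 = 49
X = 49 / 211 * 100
= 0.2322 * 100
= 23.22 %

23.22 %


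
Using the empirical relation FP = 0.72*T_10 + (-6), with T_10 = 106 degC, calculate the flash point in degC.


FP = 0.72 * 106 + (-6) = 70.32

70.32 degC


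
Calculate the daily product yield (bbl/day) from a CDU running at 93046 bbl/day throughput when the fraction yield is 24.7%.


Crude throughput = 93046 bbl/day
Fraction yield = 24.7%
yield = throughput * fraction / 100
yield = 93046 * 24.7 / 100 = 22982.362

22982.362 bbl/day


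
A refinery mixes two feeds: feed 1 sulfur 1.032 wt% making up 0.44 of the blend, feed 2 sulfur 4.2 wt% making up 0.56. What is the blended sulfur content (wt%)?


Linear sulfur blending: S_blend = x1*S1 + x2*S2
Contribution 1: 0.44 * 1.032 = 0.45408 wt%
Contribution 2: 0.56 * 4.2 = 2.352 wt%
S_blend = 0.45408 + 2.352 = 2.80608

2.80608 wt%


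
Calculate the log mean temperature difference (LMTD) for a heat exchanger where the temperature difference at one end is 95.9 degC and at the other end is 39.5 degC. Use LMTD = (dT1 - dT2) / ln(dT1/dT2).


LMTD = (dT1 - dT2) / ln(dT1/dT2)
= (95.9 - 39.5) / ln(95.9 / 39.5) = 56.4 / 0.887005 = 63.58

63.58 degC


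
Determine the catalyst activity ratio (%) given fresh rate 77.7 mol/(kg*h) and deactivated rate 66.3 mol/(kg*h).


Activity (%) = (rate_used / rate_fresh) * 100
rate_used = 66.3, rate_fresh = 77.7
= (66.3 / 77.7) * 100
= 0.8533 * 100 = 85.33

85.33 %


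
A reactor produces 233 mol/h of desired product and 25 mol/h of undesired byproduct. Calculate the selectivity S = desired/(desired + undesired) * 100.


Selectivity = desired / (desired + undesired) * 100
Total products = 233 + 25 = 258 mol/h
S = 233 / 258 * 100
= 0.9031 * 100
= 90.31 %

90.31 %


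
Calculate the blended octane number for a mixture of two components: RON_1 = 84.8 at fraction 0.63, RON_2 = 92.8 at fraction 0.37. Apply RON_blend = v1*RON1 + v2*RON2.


Linear blending: RON_blend = sum(vi * RONi)
Contribution 1: 0.63 * 84.8 = 53.424
Contribution 2: 0.37 * 92.8 = 34.336
RON_blend = 53.424 + 34.336 = 87.76

87.76


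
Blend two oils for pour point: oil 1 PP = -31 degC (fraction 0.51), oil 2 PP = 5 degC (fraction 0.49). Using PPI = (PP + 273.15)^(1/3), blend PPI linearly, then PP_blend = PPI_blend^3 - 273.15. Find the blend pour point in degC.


PPI_1 = (-31 + 273.15)^(1/3) = 6.232967
PPI_2 = (5 + 273.15)^(1/3) = 6.527693
PPI_blend = 0.51 * 6.232967 + 0.49 * 6.527693 = 6.377383
PP_blend = 6.377383^3 - 273.15 = 259.3746 - 273.15 = -13.78

-13.78 degC


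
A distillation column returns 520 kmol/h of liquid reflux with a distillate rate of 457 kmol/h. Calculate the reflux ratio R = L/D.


Reflux ratio definition: R = L / D (liquid returned / distillate withdrawn)
L = 520 kmol/h, D = 457 kmol/h
R = 520 / 457 = 1.138

1.138


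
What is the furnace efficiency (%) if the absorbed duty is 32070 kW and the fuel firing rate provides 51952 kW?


Furnace efficiency = Q_absorbed / Q_fuel * 100
= 32070 / 51952 * 100 = 61.73

61.73 %


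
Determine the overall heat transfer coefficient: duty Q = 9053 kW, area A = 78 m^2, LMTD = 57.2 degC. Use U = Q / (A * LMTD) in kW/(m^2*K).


From Q = U*A*LMTD, U = Q / (A * LMTD)
U = 9053 / (78 * 57.2) = 9053 / 4461.6 = 2.029

2.029 kW/(m^2*K)


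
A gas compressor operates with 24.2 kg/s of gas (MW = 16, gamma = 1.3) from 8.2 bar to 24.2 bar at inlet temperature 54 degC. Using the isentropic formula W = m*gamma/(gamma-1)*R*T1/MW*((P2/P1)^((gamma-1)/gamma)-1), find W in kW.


Isentropic work: W = m*(gamma/(gamma-1))*(R*T1/MW)*((P2/P1)^((gamma-1)/gamma) - 1)
T1 = 54 + 273.15 = 327.15 K
Pressure ratio = 24.2 / 8.2 = 2.95122
Exponent = (1.3 - 1)/1.3 = 0.230769
(P2/P1)^exp - 1 = 2.95122^0.230769 - 1 = 0.283695
W = 24.2 * 1.3 / 0.3 * 8.314 * 327.15 / 16 * 0.283695 = 5057

5057 kW


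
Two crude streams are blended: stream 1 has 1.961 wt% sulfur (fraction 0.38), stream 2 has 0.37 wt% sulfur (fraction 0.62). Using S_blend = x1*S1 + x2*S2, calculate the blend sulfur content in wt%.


Linear sulfur blending: S_blend = x1*S1 + x2*S2
Contribution 1: 0.38 * 1.961 = 0.74518 wt%
Contribution 2: 0.62 * 0.37 = 0.2294 wt%
S_blend = 0.74518 + 0.2294 = 0.97458

0.97458 wt%


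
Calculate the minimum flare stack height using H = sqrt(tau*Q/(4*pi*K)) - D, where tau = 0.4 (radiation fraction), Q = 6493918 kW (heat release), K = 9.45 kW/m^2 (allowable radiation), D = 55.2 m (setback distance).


tau*Q/(4*pi*K) = 0.4 * 6493918 / (4 * pi * 9.45) = 21873.8
sqrt(21873.8) = 147.898
H = 147.898 - 55.2 = 92.70

92.70 m


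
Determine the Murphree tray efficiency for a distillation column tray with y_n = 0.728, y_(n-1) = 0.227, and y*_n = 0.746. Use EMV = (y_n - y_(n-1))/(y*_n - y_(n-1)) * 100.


Murphree vapor efficiency: EMV = (y_n - y_(n-1)) / (y*_n - y_(n-1)) * 100
EMV = (0.728 - 0.227) / (0.746 - 0.227) * 100 = 0.501 / 0.519 * 100 = 96.53

96.53 %


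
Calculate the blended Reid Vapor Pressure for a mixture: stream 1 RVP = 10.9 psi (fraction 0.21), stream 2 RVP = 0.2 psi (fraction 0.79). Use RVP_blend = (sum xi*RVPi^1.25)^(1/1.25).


Chevron index: RVP_blend = (sum xi*RVPi^1.25)^(1/1.25)
RVP^1.25 terms: 0.21 * 10.9^1.25 + 0.79 * 0.2^1.25 = 4.26479
RVP_blend = 4.26479^(1/1.25) = 3.191

3.191 psi


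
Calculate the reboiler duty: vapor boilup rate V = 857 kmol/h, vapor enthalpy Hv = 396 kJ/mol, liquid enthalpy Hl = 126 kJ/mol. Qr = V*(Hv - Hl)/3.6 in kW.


Qr = 857 * (396 - 126) / 3.6 = 857 * 270 / 3.6 = 64280

64280 kW


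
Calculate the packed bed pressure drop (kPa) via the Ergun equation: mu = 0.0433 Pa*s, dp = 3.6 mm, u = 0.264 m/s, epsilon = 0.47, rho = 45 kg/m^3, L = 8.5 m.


dp = 3.6 mm = 0.0036 m
Viscous term = 150*0.0433*0.264*(1-0.47)^2 / (0.0036^2*0.47^3) = 357961
Inertial term = 1.75*45*0.264^2*(1-0.47) / (0.0036*0.47^3) = 7782.84
dP/L = 357961 + 7782.84 = 365744 Pa/m
dP = 365744 * 8.5 / 1000 = 3109 kPa

3109 kPa


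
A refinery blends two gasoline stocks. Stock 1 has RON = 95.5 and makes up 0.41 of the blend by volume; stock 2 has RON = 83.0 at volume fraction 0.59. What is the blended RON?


Linear blending: RON_blend = sum(vi * RONi)
Contribution 1: 0.41 * 95.5 = 39.155
Contribution 2: 0.59 * 83.0 = 48.97
RON_blend = 39.155 + 48.97 = 88.125

88.125


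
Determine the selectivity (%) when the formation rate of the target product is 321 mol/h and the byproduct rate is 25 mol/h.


Selectivity = desired / (desired + undesired) * 100
Total products = 321 + 25 = 346 mol/h
S = 321 / 346 * 100
= 0.9277 * 100
= 92.77 %

92.77 %


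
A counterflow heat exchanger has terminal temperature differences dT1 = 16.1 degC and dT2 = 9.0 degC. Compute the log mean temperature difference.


LMTD = (dT1 - dT2) / ln(dT1/dT2)
= (16.1 - 9.0) / ln(16.1 / 9.0) = 7.1 / 0.581595 = 12.21

12.21 degC


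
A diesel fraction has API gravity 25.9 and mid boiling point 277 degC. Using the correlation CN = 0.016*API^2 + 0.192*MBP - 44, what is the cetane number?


CN = 0.016 * 25.9^2 + 0.192 * 277 - 44
CN = 10.73296 + 53.184 - 44 = 19.91696

19.91696


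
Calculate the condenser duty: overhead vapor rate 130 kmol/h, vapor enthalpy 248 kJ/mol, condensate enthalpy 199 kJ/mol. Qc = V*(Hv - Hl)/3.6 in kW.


Qc = 130 * (248 - 199) / 3.6 = 130 * 49 / 3.6 = 1769

1769 kW


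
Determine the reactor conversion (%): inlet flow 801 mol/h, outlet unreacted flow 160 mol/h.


X = (F_in - F_out) / F_in * 100
Moles reacted = 801 - 160 = 641
X = 641 / 801 * 100
= 0.8002 * 100
= 80.02 %

80.02 %


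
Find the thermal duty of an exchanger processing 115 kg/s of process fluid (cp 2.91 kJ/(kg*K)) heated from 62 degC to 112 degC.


Q = m_dot * cp * delta_T
delta_T = 112 - 62 = 50 K
Q = 115 * 2.91 * 50
= 334.65 * 50
= 16732.5 kW

16732.5 kW


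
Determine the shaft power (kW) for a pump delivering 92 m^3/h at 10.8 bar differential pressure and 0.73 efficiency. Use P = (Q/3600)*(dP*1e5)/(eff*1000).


Q = 92 / 3600 = 0.0255556 m^3/s
P = 0.0255556 * (10.8 * 1e5) / 0.73 / 1000 = 37.81

37.81 kW


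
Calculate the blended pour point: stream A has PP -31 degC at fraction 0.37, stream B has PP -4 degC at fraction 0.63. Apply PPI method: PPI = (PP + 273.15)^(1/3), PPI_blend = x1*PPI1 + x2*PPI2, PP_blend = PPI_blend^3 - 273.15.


PPI_1 = (-31 + 273.15)^(1/3) = 6.232967
PPI_2 = (-4 + 273.15)^(1/3) = 6.456514
PPI_blend = 0.37 * 6.232967 + 0.63 * 6.456514 = 6.373802
PP_blend = 6.373802^3 - 273.15 = 258.9379 - 273.15 = -14.21

-14.21 degC


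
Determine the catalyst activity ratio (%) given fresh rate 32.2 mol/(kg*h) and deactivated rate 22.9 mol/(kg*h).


Activity (%) = (rate_used / rate_fresh) * 100
rate_used = 22.9, rate_fresh = 32.2
= (22.9 / 32.2) * 100
= 0.7112 * 100 = 71.12

71.12 %


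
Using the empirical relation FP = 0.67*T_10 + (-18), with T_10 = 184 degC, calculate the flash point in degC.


FP = 0.67 * 184 + (-18) = 105.28

105.28 degC


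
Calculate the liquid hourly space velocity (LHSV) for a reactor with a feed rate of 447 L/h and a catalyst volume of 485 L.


LHSV = volumetric feed rate / catalyst volume
= 447 L/h / 485 L
= 0.9216 h^-1

0.9216 h^-1


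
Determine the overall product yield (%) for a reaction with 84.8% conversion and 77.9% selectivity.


Overall yield = conversion (%) * selectivity (%) / 100
Conversion = 84.8%, Selectivity = 77.9%
Y = 84.8 * 77.9 / 100
= 66.0592 %

66.0592 %


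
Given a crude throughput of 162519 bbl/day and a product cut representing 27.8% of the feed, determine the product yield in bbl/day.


Crude throughput = 162519 bbl/day
Fraction yield = 27.8%
yield = throughput * fraction / 100
yield = 162519 * 27.8 / 100 = 45180.282

45180.282 bbl/day


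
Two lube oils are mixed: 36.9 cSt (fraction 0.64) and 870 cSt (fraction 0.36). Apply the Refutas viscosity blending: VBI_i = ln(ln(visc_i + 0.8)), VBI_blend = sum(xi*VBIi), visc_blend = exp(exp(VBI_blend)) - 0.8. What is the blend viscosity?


Refutas method: VBN_i = 14.534*ln(ln(visc_i + 0.8)) + 10.975, blended linearly by mass fraction; since VBN is linear in VBI_i = ln(ln(visc_i + 0.8)) and the fractions sum to 1, blend VBI directly: visc = exp(exp(VBI_blend)) - 0.8
VBI_1 = ln(ln(36.9 + 0.8)) = 1.28914
VBI_2 = ln(ln(870 + 0.8)) = 1.91241
VBI_blend = 0.64 * 1.28914 + 0.36 * 1.91241 = 1.51352
visc_blend = exp(exp(1.51352)) - 0.8 = 93.14

93.14 cSt


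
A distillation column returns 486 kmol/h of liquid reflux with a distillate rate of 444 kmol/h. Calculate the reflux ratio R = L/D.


Reflux ratio definition: R = L / D (liquid returned / distillate withdrawn)
L = 486 kmol/h, D = 444 kmol/h
R = 486 / 444 = 1.095

1.095


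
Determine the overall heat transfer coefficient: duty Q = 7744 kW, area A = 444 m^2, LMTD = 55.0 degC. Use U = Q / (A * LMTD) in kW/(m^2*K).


From Q = U*A*LMTD, U = Q / (A * LMTD)
U = 7744 / (444 * 55.0) = 7744 / 24420 = 0.3171

0.3171 kW/(m^2*K)


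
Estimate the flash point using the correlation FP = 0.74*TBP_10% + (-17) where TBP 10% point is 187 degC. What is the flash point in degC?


FP = 0.74 * 187 + (-17) = 121.38

121.38 degC
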